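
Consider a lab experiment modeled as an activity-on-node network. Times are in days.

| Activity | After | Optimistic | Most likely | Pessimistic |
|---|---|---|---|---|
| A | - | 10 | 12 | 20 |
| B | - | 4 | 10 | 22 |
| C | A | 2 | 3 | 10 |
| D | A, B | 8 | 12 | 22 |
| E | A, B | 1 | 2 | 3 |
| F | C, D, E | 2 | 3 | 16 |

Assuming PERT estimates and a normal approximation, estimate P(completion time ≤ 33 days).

0.706

te_A = (10 + 4·12 + 20)/6 = 78/6 = 13; σ²_A = ((20−10)/6)² = 2.778
te_B = (4 + 4·10 + 22)/6 = 66/6 = 11; σ²_B = ((22−4)/6)² = 9.000
te_C = (2 + 4·3 + 10)/6 = 24/6 = 4; σ²_C = ((10−2)/6)² = 1.778
te_D = (8 + 4·12 + 22)/6 = 78/6 = 13; σ²_D = ((22−8)/6)² = 5.444
te_E = (1 + 4·2 + 3)/6 = 12/6 = 2; σ²_E = ((3−1)/6)² = 0.111
te_F = (2 + 4·3 + 16)/6 = 30/6 = 5; σ²_F = ((16−2)/6)² = 5.444

Forward pass:
ES_A = 0; EF_A = 13
ES_B = 0; EF_B = 11
ES_C = 13; EF_C = 13+4 = 17
ES_D = max(EF_A=13, EF_B=11) = 13; EF_D = 13+13 = 26
ES_E = max(EF_A=13, EF_B=11) = 13; EF_E = 13+2 = 15
ES_F = max(EF_C=17, EF_D=26, EF_E=15) = 26; EF_F = 26+5 = 31
Expected project duration μ = 31 days. Critical path: A → D → F.

Variance along critical path = 2.778 + 5.444 + 5.444 = 13.667; σ = √13.667 = 3.697 days.
Z = (33 − 31) / 3.697 = 0.541
P(T ≤ 33) = Φ(0.541) ≈ 0.706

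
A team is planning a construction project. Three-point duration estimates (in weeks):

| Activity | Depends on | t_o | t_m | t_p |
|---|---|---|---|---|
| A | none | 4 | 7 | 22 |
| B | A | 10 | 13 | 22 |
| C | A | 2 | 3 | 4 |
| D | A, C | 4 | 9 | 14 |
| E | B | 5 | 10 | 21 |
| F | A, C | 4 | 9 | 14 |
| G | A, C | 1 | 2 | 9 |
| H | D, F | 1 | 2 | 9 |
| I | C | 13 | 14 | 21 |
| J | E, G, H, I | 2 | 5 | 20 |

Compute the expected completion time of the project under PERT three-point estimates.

te_A = (4 + 4·7 + 22)/6 = 54/6 = 9
te_B = (10 + 4·13 + 22)/6 = 84/6 = 14
te_C = (2 + 4·3 + 4)/6 = 18/6 = 3
te_D = (4 + 4·9 + 14)/6 = 54/6 = 9
te_E = (5 + 4·10 + 21)/6 = 66/6 = 11
te_F = (4 + 4·9 + 14)/6 = 54/6 = 9
te_G = (1 + 4·2 + 9)/6 = 18/6 = 3
te_H = (1 + 4·2 + 9)/6 = 18/6 = 3
te_I = (13 + 4·14 + 21)/6 = 90/6 = 15
te_J = (2 + 4·5 + 20)/6 = 42/6 = 7

Forward pass:
ES_A = 0; EF_A = 9
ES_B = 9; EF_B = 9+14 = 23
ES_C = 9; EF_C = 9+3 = 12
ES_D = max(EF_A=9, EF_C=12) = 12; EF_D = 12+9 = 21
ES_E = 23; EF_E = 23+11 = 34
ES_F = max(EF_A=9, EF_C=12) = 12; EF_F = 12+9 = 21
ES_G = max(EF_A=9, EF_C=12) = 12; EF_G = 12+3 = 15
ES_H = max(EF_D=21, EF_F=21) = 21; EF_H = 21+3 = 24
ES_I = 12; EF_I = 12+15 = 27
ES_J = max(EF_E=34, EF_G=15, EF_H=24, EF_I=27) = 34; EF_J = 34+7 = 41
Expected project duration μ = 41 weeks. Critical path: A → B → E → J.

41 weeks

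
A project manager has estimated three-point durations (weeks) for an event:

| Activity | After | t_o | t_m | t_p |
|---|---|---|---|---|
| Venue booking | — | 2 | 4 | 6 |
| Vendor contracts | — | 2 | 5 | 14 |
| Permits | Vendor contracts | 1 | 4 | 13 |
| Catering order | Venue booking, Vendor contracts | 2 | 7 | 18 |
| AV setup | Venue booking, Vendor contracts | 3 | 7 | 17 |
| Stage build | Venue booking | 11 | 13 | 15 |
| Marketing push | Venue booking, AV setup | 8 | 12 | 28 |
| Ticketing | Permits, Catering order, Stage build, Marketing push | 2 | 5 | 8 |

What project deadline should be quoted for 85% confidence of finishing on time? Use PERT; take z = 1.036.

te_Venue booking = (2 + 4·4 + 6)/6 = 24/6 = 4; σ²_Venue booking = ((6−2)/6)² = 0.444
te_Vendor contracts = (2 + 4·5 + 14)/6 = 36/6 = 6; σ²_Vendor contracts = ((14−2)/6)² = 4.000
te_Permits = (1 + 4·4 + 13)/6 = 30/6 = 5; σ²_Permits = ((13−1)/6)² = 4.000
te_Catering order = (2 + 4·7 + 18)/6 = 48/6 = 8; σ²_Catering order = ((18−2)/6)² = 7.111
te_AV setup = (3 + 4·7 + 17)/6 = 48/6 = 8; σ²_AV setup = ((17−3)/6)² = 5.444
te_Stage build = (11 + 4·13 + 15)/6 = 78/6 = 13; σ²_Stage build = ((15−11)/6)² = 0.444
te_Marketing push = (8 + 4·12 + 28)/6 = 84/6 = 14; σ²_Marketing push = ((28−8)/6)² = 11.111
te_Ticketing = (2 + 4·5 + 8)/6 = 30/6 = 5; σ²_Ticketing = ((8−2)/6)² = 1.000

Forward pass:
ES_Venue booking = 0; EF_Venue booking = 4
ES_Vendor contracts = 0; EF_Vendor contracts = 6
ES_Permits = 6; EF_Permits = 6+5 = 11
ES_Catering order = max(EF_Venue booking=4, EF_Vendor contracts=6) = 6; EF_Catering order = 6+8 = 14
ES_AV setup = max(EF_Venue booking=4, EF_Vendor contracts=6) = 6; EF_AV setup = 6+8 = 14
ES_Stage build = 4; EF_Stage build = 4+13 = 17
ES_Marketing push = max(EF_Venue booking=4, EF_AV setup=14) = 14; EF_Marketing push = 14+14 = 28
ES_Ticketing = max(EF_Permits=11, EF_Catering order=14, EF_Stage build=17, EF_Marketing push=28) = 28; EF_Ticketing = 28+5 = 33
Expected project duration μ = 33 weeks. Critical path: Vendor contracts → AV setup → Marketing push → Ticketing.

Variance along critical path = 4.000 + 5.444 + 11.111 + 1.000 = 21.556; σ = 4.643 weeks.
D = μ + z·σ = 33 + 1.036·4.643 = 37.8 weeks

37.8 weeks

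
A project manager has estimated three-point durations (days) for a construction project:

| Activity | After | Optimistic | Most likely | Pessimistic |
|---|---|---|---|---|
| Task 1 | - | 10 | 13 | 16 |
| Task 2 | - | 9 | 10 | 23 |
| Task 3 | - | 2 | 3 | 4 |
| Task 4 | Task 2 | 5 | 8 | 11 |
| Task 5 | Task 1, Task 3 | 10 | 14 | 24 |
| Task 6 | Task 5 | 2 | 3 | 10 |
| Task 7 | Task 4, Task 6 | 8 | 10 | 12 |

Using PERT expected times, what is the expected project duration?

42 days

te_Task 1 = (10 + 4·13 + 16)/6 = 78/6 = 13
te_Task 2 = (9 + 4·10 + 23)/6 = 72/6 = 12
te_Task 3 = (2 + 4·3 + 4)/6 = 18/6 = 3
te_Task 4 = (5 + 4·8 + 11)/6 = 48/6 = 8
te_Task 5 = (10 + 4·14 + 24)/6 = 90/6 = 15
te_Task 6 = (2 + 4·3 + 10)/6 = 24/6 = 4
te_Task 7 = (8 + 4·10 + 12)/6 = 60/6 = 10

Forward pass:
ES_Task 1 = 0; EF_Task 1 = 13
ES_Task 2 = 0; EF_Task 2 = 12
ES_Task 3 = 0; EF_Task 3 = 3
ES_Task 4 = 12; EF_Task 4 = 12+8 = 20
ES_Task 5 = max(EF_Task 1=13, EF_Task 3=3) = 13; EF_Task 5 = 13+15 = 28
ES_Task 6 = 28; EF_Task 6 = 28+4 = 32
ES_Task 7 = max(EF_Task 4=20, EF_Task 6=32) = 32; EF_Task 7 = 32+10 = 42
Expected project duration μ = 42 days. Critical path: Task 1 → Task 5 → Task 6 → Task 7.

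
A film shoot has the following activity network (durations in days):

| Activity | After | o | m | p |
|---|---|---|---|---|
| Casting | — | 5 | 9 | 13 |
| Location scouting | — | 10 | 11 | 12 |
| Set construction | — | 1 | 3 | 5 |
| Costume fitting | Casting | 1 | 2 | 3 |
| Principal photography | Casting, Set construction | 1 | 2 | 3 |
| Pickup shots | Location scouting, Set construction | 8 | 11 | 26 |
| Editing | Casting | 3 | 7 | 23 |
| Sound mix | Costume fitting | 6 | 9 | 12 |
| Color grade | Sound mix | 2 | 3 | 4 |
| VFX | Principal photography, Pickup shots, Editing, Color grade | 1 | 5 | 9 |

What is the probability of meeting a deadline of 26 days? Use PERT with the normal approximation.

0.182

te_Casting = (5 + 4·9 + 13)/6 = 54/6 = 9; σ²_Casting = ((13−5)/6)² = 1.778
te_Location scouting = (10 + 4·11 + 12)/6 = 66/6 = 11; σ²_Location scouting = ((12−10)/6)² = 0.111
te_Set construction = (1 + 4·3 + 5)/6 = 18/6 = 3; σ²_Set construction = ((5−1)/6)² = 0.444
te_Costume fitting = (1 + 4·2 + 3)/6 = 12/6 = 2; σ²_Costume fitting = ((3−1)/6)² = 0.111
te_Principal photography = (1 + 4·2 + 3)/6 = 12/6 = 2; σ²_Principal photography = ((3−1)/6)² = 0.111
te_Pickup shots = (8 + 4·11 + 26)/6 = 78/6 = 13; σ²_Pickup shots = ((26−8)/6)² = 9.000
te_Editing = (3 + 4·7 + 23)/6 = 54/6 = 9; σ²_Editing = ((23−3)/6)² = 11.111
te_Sound mix = (6 + 4·9 + 12)/6 = 54/6 = 9; σ²_Sound mix = ((12−6)/6)² = 1.000
te_Color grade = (2 + 4·3 + 4)/6 = 18/6 = 3; σ²_Color grade = ((4−2)/6)² = 0.111
te_VFX = (1 + 4·5 + 9)/6 = 30/6 = 5; σ²_VFX = ((9−1)/6)² = 1.778

Forward pass:
ES_Casting = 0; EF_Casting = 9
ES_Location scouting = 0; EF_Location scouting = 11
ES_Set construction = 0; EF_Set construction = 3
ES_Costume fitting = 9; EF_Costume fitting = 9+2 = 11
ES_Principal photography = max(EF_Casting=9, EF_Set construction=3) = 9; EF_Principal photography = 9+2 = 11
ES_Pickup shots = max(EF_Location scouting=11, EF_Set construction=3) = 11; EF_Pickup shots = 11+13 = 24
ES_Editing = 9; EF_Editing = 9+9 = 18
ES_Sound mix = 11; EF_Sound mix = 11+9 = 20
ES_Color grade = 20; EF_Color grade = 20+3 = 23
ES_VFX = max(EF_Principal photography=11, EF_Pickup shots=24, EF_Editing=18, EF_Color grade=23) = 24; EF_VFX = 24+5 = 29
Expected project duration μ = 29 days. Critical path: Location scouting → Pickup shots → VFX.

Variance along critical path = 0.111 + 9.000 + 1.778 = 10.889; σ = √10.889 = 3.300 days.
Z = (26 − 29) / 3.300 = -0.909
P(T ≤ 26) = Φ(-0.909) ≈ 0.182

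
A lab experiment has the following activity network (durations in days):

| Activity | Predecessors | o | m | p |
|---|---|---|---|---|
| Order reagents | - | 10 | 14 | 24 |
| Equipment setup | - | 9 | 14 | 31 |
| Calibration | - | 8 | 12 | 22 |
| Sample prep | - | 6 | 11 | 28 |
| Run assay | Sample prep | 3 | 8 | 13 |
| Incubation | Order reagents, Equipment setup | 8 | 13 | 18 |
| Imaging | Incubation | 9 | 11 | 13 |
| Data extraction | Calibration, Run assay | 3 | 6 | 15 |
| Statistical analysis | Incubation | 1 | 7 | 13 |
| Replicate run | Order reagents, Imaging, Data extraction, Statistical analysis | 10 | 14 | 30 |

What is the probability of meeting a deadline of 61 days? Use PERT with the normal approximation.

te_Order reagents = (10 + 4·14 + 24)/6 = 90/6 = 15; σ²_Order reagents = ((24−10)/6)² = 5.444
te_Equipment setup = (9 + 4·14 + 31)/6 = 96/6 = 16; σ²_Equipment setup = ((31−9)/6)² = 13.444
te_Calibration = (8 + 4·12 + 22)/6 = 78/6 = 13; σ²_Calibration = ((22−8)/6)² = 5.444
te_Sample prep = (6 + 4·11 + 28)/6 = 78/6 = 13; σ²_Sample prep = ((28−6)/6)² = 13.444
te_Run assay = (3 + 4·8 + 13)/6 = 48/6 = 8; σ²_Run assay = ((13−3)/6)² = 2.778
te_Incubation = (8 + 4·13 + 18)/6 = 78/6 = 13; σ²_Incubation = ((18−8)/6)² = 2.778
te_Imaging = (9 + 4·11 + 13)/6 = 66/6 = 11; σ²_Imaging = ((13−9)/6)² = 0.444
te_Data extraction = (3 + 4·6 + 15)/6 = 42/6 = 7; σ²_Data extraction = ((15−3)/6)² = 4.000
te_Statistical analysis = (1 + 4·7 + 13)/6 = 42/6 = 7; σ²_Statistical analysis = ((13−1)/6)² = 4.000
te_Replicate run = (10 + 4·14 + 30)/6 = 96/6 = 16; σ²_Replicate run = ((30−10)/6)² = 11.111

Forward pass:
ES_Order reagents = 0; EF_Order reagents = 15
ES_Equipment setup = 0; EF_Equipment setup = 16
ES_Calibration = 0; EF_Calibration = 13
ES_Sample prep = 0; EF_Sample prep = 13
ES_Run assay = 13; EF_Run assay = 13+8 = 21
ES_Incubation = max(EF_Order reagents=15, EF_Equipment setup=16) = 16; EF_Incubation = 16+13 = 29
ES_Imaging = 29; EF_Imaging = 29+11 = 40
ES_Data extraction = max(EF_Calibration=13, EF_Run assay=21) = 21; EF_Data extraction = 21+7 = 28
ES_Statistical analysis = 29; EF_Statistical analysis = 29+7 = 36
ES_Replicate run = max(EF_Order reagents=15, EF_Imaging=40, EF_Data extraction=28, EF_Statistical analysis=36) = 40; EF_Replicate run = 40+16 = 56
Expected project duration μ = 56 days. Critical path: Equipment setup → Incubation → Imaging → Replicate run.

Variance along critical path = 13.444 + 2.778 + 0.444 + 11.111 = 27.778; σ = √27.778 = 5.270 days.
Z = (61 − 56) / 5.270 = 0.949
P(T ≤ 61) = Φ(0.949) ≈ 0.829

0.829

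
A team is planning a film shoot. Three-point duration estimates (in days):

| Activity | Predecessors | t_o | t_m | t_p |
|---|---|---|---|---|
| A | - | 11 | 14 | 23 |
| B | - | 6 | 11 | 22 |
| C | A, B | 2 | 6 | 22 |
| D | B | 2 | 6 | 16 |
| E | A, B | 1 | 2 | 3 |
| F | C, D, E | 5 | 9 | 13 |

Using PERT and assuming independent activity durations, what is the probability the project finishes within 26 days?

te_A = (11 + 4·14 + 23)/6 = 90/6 = 15; σ²_A = ((23−11)/6)² = 4.000
te_B = (6 + 4·11 + 22)/6 = 72/6 = 12; σ²_B = ((22−6)/6)² = 7.111
te_C = (2 + 4·6 + 22)/6 = 48/6 = 8; σ²_C = ((22−2)/6)² = 11.111
te_D = (2 + 4·6 + 16)/6 = 42/6 = 7; σ²_D = ((16−2)/6)² = 5.444
te_E = (1 + 4·2 + 3)/6 = 12/6 = 2; σ²_E = ((3−1)/6)² = 0.111
te_F = (5 + 4·9 + 13)/6 = 54/6 = 9; σ²_F = ((13−5)/6)² = 1.778

Forward pass:
ES_A = 0; EF_A = 15
ES_B = 0; EF_B = 12
ES_C = max(EF_A=15, EF_B=12) = 15; EF_C = 15+8 = 23
ES_D = 12; EF_D = 12+7 = 19
ES_E = max(EF_A=15, EF_B=12) = 15; EF_E = 15+2 = 17
ES_F = max(EF_C=23, EF_D=19, EF_E=17) = 23; EF_F = 23+9 = 32
Expected project duration μ = 32 days. Critical path: A → C → F.

Variance along critical path = 4.000 + 11.111 + 1.778 = 16.889; σ = √16.889 = 4.110 days.
Z = (26 − 32) / 4.110 = -1.460
P(T ≤ 26) = Φ(-1.460) ≈ 0.072

0.072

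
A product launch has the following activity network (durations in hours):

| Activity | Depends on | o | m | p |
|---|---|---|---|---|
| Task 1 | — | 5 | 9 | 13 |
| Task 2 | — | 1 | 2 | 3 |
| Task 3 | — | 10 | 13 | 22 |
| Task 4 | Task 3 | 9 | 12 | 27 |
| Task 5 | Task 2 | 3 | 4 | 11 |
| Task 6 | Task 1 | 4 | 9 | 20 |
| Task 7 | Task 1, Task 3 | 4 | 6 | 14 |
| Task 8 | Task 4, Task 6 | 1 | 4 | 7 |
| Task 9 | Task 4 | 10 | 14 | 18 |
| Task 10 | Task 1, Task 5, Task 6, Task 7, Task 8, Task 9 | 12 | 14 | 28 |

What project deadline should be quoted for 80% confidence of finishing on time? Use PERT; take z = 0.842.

te_Task 1 = (5 + 4·9 + 13)/6 = 54/6 = 9; σ²_Task 1 = ((13−5)/6)² = 1.778
te_Task 2 = (1 + 4·2 + 3)/6 = 12/6 = 2; σ²_Task 2 = ((3−1)/6)² = 0.111
te_Task 3 = (10 + 4·13 + 22)/6 = 84/6 = 14; σ²_Task 3 = ((22−10)/6)² = 4.000
te_Task 4 = (9 + 4·12 + 27)/6 = 84/6 = 14; σ²_Task 4 = ((27−9)/6)² = 9.000
te_Task 5 = (3 + 4·4 + 11)/6 = 30/6 = 5; σ²_Task 5 = ((11−3)/6)² = 1.778
te_Task 6 = (4 + 4·9 + 20)/6 = 60/6 = 10; σ²_Task 6 = ((20−4)/6)² = 7.111
te_Task 7 = (4 + 4·6 + 14)/6 = 42/6 = 7; σ²_Task 7 = ((14−4)/6)² = 2.778
te_Task 8 = (1 + 4·4 + 7)/6 = 24/6 = 4; σ²_Task 8 = ((7−1)/6)² = 1.000
te_Task 9 = (10 + 4·14 + 18)/6 = 84/6 = 14; σ²_Task 9 = ((18−10)/6)² = 1.778
te_Task 10 = (12 + 4·14 + 28)/6 = 96/6 = 16; σ²_Task 10 = ((28−12)/6)² = 7.111

Forward pass:
ES_Task 1 = 0; EF_Task 1 = 9
ES_Task 2 = 0; EF_Task 2 = 2
ES_Task 3 = 0; EF_Task 3 = 14
ES_Task 4 = 14; EF_Task 4 = 14+14 = 28
ES_Task 5 = 2; EF_Task 5 = 2+5 = 7
ES_Task 6 = 9; EF_Task 6 = 9+10 = 19
ES_Task 7 = max(EF_Task 1=9, EF_Task 3=14) = 14; EF_Task 7 = 14+7 = 21
ES_Task 8 = max(EF_Task 4=28, EF_Task 6=19) = 28; EF_Task 8 = 28+4 = 32
ES_Task 9 = 28; EF_Task 9 = 28+14 = 42
ES_Task 10 = max(EF_Task 1=9, EF_Task 5=7, EF_Task 6=19, EF_Task 7=21, EF_Task 8=32, EF_Task 9=42) = 42; EF_Task 10 = 42+16 = 58
Expected project duration μ = 58 hours. Critical path: Task 3 → Task 4 → Task 9 → Task 10.

Variance along critical path = 4.000 + 9.000 + 1.778 + 7.111 = 21.889; σ = 4.679 hours.
D = μ + z·σ = 58 + 0.842·4.679 = 61.9 hours

61.9 hours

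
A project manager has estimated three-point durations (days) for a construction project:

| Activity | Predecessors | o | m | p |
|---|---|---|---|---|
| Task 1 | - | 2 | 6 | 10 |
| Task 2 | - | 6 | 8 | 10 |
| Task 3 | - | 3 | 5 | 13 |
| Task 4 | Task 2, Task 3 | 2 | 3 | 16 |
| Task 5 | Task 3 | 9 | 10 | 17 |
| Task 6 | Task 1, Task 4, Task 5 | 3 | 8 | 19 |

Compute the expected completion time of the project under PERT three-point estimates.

26 days

te_Task 1 = (2 + 4·6 + 10)/6 = 36/6 = 6
te_Task 2 = (6 + 4·8 + 10)/6 = 48/6 = 8
te_Task 3 = (3 + 4·5 + 13)/6 = 36/6 = 6
te_Task 4 = (2 + 4·3 + 16)/6 = 30/6 = 5
te_Task 5 = (9 + 4·10 + 17)/6 = 66/6 = 11
te_Task 6 = (3 + 4·8 + 19)/6 = 54/6 = 9

Forward pass:
ES_Task 1 = 0; EF_Task 1 = 6
ES_Task 2 = 0; EF_Task 2 = 8
ES_Task 3 = 0; EF_Task 3 = 6
ES_Task 4 = max(EF_Task 2=8, EF_Task 3=6) = 8; EF_Task 4 = 8+5 = 13
ES_Task 5 = 6; EF_Task 5 = 6+11 = 17
ES_Task 6 = max(EF_Task 1=6, EF_Task 4=13, EF_Task 5=17) = 17; EF_Task 6 = 17+9 = 26
Expected project duration μ = 26 days. Critical path: Task 3 → Task 5 → Task 6.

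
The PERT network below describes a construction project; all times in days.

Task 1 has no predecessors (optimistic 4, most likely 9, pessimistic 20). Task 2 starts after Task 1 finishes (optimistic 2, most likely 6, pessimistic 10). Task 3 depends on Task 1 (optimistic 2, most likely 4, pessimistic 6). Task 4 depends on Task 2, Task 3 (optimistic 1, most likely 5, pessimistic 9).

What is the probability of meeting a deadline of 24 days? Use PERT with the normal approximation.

0.821

te_Task 1 = (4 + 4·9 + 20)/6 = 60/6 = 10; σ²_Task 1 = ((20−4)/6)² = 7.111
te_Task 2 = (2 + 4·6 + 10)/6 = 36/6 = 6; σ²_Task 2 = ((10−2)/6)² = 1.778
te_Task 3 = (2 + 4·4 + 6)/6 = 24/6 = 4; σ²_Task 3 = ((6−2)/6)² = 0.444
te_Task 4 = (1 + 4·5 + 9)/6 = 30/6 = 5; σ²_Task 4 = ((9−1)/6)² = 1.778

Forward pass:
ES_Task 1 = 0; EF_Task 1 = 10
ES_Task 2 = 10; EF_Task 2 = 10+6 = 16
ES_Task 3 = 10; EF_Task 3 = 10+4 = 14
ES_Task 4 = max(EF_Task 2=16, EF_Task 3=14) = 16; EF_Task 4 = 16+5 = 21
Expected project duration μ = 21 days. Critical path: Task 1 → Task 2 → Task 4.

Variance along critical path = 7.111 + 1.778 + 1.778 = 10.667; σ = √10.667 = 3.266 days.
Z = (24 − 21) / 3.266 = 0.919
P(T ≤ 24) = Φ(0.919) ≈ 0.821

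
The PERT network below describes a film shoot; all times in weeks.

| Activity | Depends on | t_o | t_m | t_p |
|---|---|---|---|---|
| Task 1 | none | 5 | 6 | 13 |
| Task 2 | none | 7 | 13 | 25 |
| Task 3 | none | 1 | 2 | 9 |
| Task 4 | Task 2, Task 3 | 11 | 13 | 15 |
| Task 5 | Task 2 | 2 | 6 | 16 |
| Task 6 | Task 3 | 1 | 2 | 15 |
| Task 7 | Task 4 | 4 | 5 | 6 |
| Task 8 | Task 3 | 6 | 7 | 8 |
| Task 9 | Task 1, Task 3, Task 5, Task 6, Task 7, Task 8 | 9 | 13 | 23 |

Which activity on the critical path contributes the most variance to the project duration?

te_Task 1 = (5 + 4·6 + 13)/6 = 42/6 = 7; σ²_Task 1 = ((13−5)/6)² = 1.778
te_Task 2 = (7 + 4·13 + 25)/6 = 84/6 = 14; σ²_Task 2 = ((25−7)/6)² = 9.000
te_Task 3 = (1 + 4·2 + 9)/6 = 18/6 = 3; σ²_Task 3 = ((9−1)/6)² = 1.778
te_Task 4 = (11 + 4·13 + 15)/6 = 78/6 = 13; σ²_Task 4 = ((15−11)/6)² = 0.444
te_Task 5 = (2 + 4·6 + 16)/6 = 42/6 = 7; σ²_Task 5 = ((16−2)/6)² = 5.444
te_Task 6 = (1 + 4·2 + 15)/6 = 24/6 = 4; σ²_Task 6 = ((15−1)/6)² = 5.444
te_Task 7 = (4 + 4·5 + 6)/6 = 30/6 = 5; σ²_Task 7 = ((6−4)/6)² = 0.111
te_Task 8 = (6 + 4·7 + 8)/6 = 42/6 = 7; σ²_Task 8 = ((8−6)/6)² = 0.111
te_Task 9 = (9 + 4·13 + 23)/6 = 84/6 = 14; σ²_Task 9 = ((23−9)/6)² = 5.444

Forward pass:
ES_Task 1 = 0; EF_Task 1 = 7
ES_Task 2 = 0; EF_Task 2 = 14
ES_Task 3 = 0; EF_Task 3 = 3
ES_Task 4 = max(EF_Task 2=14, EF_Task 3=3) = 14; EF_Task 4 = 14+13 = 27
ES_Task 5 = 14; EF_Task 5 = 14+7 = 21
ES_Task 6 = 3; EF_Task 6 = 3+4 = 7
ES_Task 7 = 27; EF_Task 7 = 27+5 = 32
ES_Task 8 = 3; EF_Task 8 = 3+7 = 10
ES_Task 9 = max(EF_Task 1=7, EF_Task 3=3, EF_Task 5=21, EF_Task 6=7, EF_Task 7=32, EF_Task 8=10) = 32; EF_Task 9 = 32+14 = 46
Expected project duration μ = 46 weeks. Critical path: Task 2 → Task 4 → Task 7 → Task 9.

Variances on critical path: σ²_Task 2=9.000, σ²_Task 4=0.444, σ²_Task 7=0.111, σ²_Task 9=5.444.
Largest is σ²_Task 2 = 9.000.

Task 2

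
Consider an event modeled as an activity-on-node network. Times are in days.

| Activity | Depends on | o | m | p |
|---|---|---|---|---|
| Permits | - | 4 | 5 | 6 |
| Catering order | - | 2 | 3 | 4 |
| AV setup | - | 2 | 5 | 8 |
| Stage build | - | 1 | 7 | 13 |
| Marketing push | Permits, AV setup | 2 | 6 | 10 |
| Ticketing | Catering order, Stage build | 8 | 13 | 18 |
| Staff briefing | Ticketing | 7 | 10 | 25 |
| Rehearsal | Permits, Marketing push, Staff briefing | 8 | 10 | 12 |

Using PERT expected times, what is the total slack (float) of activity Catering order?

4 days

te_Permits = (4 + 4·5 + 6)/6 = 30/6 = 5
te_Catering order = (2 + 4·3 + 4)/6 = 18/6 = 3
te_AV setup = (2 + 4·5 + 8)/6 = 30/6 = 5
te_Stage build = (1 + 4·7 + 13)/6 = 42/6 = 7
te_Marketing push = (2 + 4·6 + 10)/6 = 36/6 = 6
te_Ticketing = (8 + 4·13 + 18)/6 = 78/6 = 13
te_Staff briefing = (7 + 4·10 + 25)/6 = 72/6 = 12
te_Rehearsal = (8 + 4·10 + 12)/6 = 60/6 = 10

Forward pass:
ES_Permits = 0; EF_Permits = 5
ES_Catering order = 0; EF_Catering order = 3
ES_AV setup = 0; EF_AV setup = 5
ES_Stage build = 0; EF_Stage build = 7
ES_Marketing push = max(EF_Permits=5, EF_AV setup=5) = 5; EF_Marketing push = 5+6 = 11
ES_Ticketing = max(EF_Catering order=3, EF_Stage build=7) = 7; EF_Ticketing = 7+13 = 20
ES_Staff briefing = 20; EF_Staff briefing = 20+12 = 32
ES_Rehearsal = max(EF_Permits=5, EF_Marketing push=11, EF_Staff briefing=32) = 32; EF_Rehearsal = 32+10 = 42
Expected project duration μ = 42 days. Critical path: Stage build → Ticketing → Staff briefing → Rehearsal.

Backward pass:
LF_Rehearsal = 42; LS_Rehearsal = 42−10 = 32
LF_Staff briefing = LS_Rehearsal = 32; LS_Staff briefing = 32−12 = 20
LF_Ticketing = LS_Staff briefing = 20; LS_Ticketing = 20−13 = 7
LF_Marketing push = LS_Rehearsal = 32; LS_Marketing push = 32−6 = 26
LF_Stage build = LS_Ticketing = 7; LS_Stage build = 7−7 = 0
LF_AV setup = LS_Marketing push = 26; LS_AV setup = 26−5 = 21
LF_Catering order = LS_Ticketing = 7; LS_Catering order = 7−3 = 4
LF_Permits = min(LS_Marketing push=26, LS_Rehearsal=32) = 26; LS_Permits = 26−5 = 21
Slack_Catering order = LS_Catering order − ES_Catering order = 4 − 0 = 4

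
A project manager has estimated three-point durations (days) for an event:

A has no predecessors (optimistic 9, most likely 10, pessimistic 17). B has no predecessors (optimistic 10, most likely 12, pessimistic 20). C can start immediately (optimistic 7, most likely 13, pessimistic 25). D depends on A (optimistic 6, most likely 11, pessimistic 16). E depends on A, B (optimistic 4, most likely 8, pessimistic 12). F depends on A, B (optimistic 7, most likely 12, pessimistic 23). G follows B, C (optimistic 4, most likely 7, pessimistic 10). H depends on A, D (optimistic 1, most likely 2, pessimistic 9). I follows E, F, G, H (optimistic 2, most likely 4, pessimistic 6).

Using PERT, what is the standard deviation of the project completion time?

te_A = (9 + 4·10 + 17)/6 = 66/6 = 11; σ²_A = ((17−9)/6)² = 1.778
te_B = (10 + 4·12 + 20)/6 = 78/6 = 13; σ²_B = ((20−10)/6)² = 2.778
te_C = (7 + 4·13 + 25)/6 = 84/6 = 14; σ²_C = ((25−7)/6)² = 9.000
te_D = (6 + 4·11 + 16)/6 = 66/6 = 11; σ²_D = ((16−6)/6)² = 2.778
te_E = (4 + 4·8 + 12)/6 = 48/6 = 8; σ²_E = ((12−4)/6)² = 1.778
te_F = (7 + 4·12 + 23)/6 = 78/6 = 13; σ²_F = ((23−7)/6)² = 7.111
te_G = (4 + 4·7 + 10)/6 = 42/6 = 7; σ²_G = ((10−4)/6)² = 1.000
te_H = (1 + 4·2 + 9)/6 = 18/6 = 3; σ²_H = ((9−1)/6)² = 1.778
te_I = (2 + 4·4 + 6)/6 = 24/6 = 4; σ²_I = ((6−2)/6)² = 0.444

Forward pass:
ES_A = 0; EF_A = 11
ES_B = 0; EF_B = 13
ES_C = 0; EF_C = 14
ES_D = 11; EF_D = 11+11 = 22
ES_E = max(EF_A=11, EF_B=13) = 13; EF_E = 13+8 = 21
ES_F = max(EF_A=11, EF_B=13) = 13; EF_F = 13+13 = 26
ES_G = max(EF_B=13, EF_C=14) = 14; EF_G = 14+7 = 21
ES_H = max(EF_A=11, EF_D=22) = 22; EF_H = 22+3 = 25
ES_I = max(EF_E=21, EF_F=26, EF_G=21, EF_H=25) = 26; EF_I = 26+4 = 30
Expected project duration μ = 30 days. Critical path: B → F → I.

Variance along critical path = 2.778 + 7.111 + 0.444 = 10.333
σ = √10.333 = 3.215 days

3.21 days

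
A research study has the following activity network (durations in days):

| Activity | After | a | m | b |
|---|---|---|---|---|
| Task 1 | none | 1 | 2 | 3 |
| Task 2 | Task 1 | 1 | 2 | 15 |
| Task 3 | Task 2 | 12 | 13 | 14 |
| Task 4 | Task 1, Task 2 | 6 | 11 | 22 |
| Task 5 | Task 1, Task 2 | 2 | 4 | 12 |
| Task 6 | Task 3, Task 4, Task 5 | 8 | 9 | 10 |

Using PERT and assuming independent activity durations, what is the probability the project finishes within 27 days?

0.339

te_Task 1 = (1 + 4·2 + 3)/6 = 12/6 = 2; σ²_Task 1 = ((3−1)/6)² = 0.111
te_Task 2 = (1 + 4·2 + 15)/6 = 24/6 = 4; σ²_Task 2 = ((15−1)/6)² = 5.444
te_Task 3 = (12 + 4·13 + 14)/6 = 78/6 = 13; σ²_Task 3 = ((14−12)/6)² = 0.111
te_Task 4 = (6 + 4·11 + 22)/6 = 72/6 = 12; σ²_Task 4 = ((22−6)/6)² = 7.111
te_Task 5 = (2 + 4·4 + 12)/6 = 30/6 = 5; σ²_Task 5 = ((12−2)/6)² = 2.778
te_Task 6 = (8 + 4·9 + 10)/6 = 54/6 = 9; σ²_Task 6 = ((10−8)/6)² = 0.111

Forward pass:
ES_Task 1 = 0; EF_Task 1 = 2
ES_Task 2 = 2; EF_Task 2 = 2+4 = 6
ES_Task 3 = 6; EF_Task 3 = 6+13 = 19
ES_Task 4 = max(EF_Task 1=2, EF_Task 2=6) = 6; EF_Task 4 = 6+12 = 18
ES_Task 5 = max(EF_Task 1=2, EF_Task 2=6) = 6; EF_Task 5 = 6+5 = 11
ES_Task 6 = max(EF_Task 3=19, EF_Task 4=18, EF_Task 5=11) = 19; EF_Task 6 = 19+9 = 28
Expected project duration μ = 28 days. Critical path: Task 1 → Task 2 → Task 3 → Task 6.

Variance along critical path = 0.111 + 5.444 + 0.111 + 0.111 = 5.778; σ = √5.778 = 2.404 days.
Z = (27 − 28) / 2.404 = -0.416
P(T ≤ 27) = Φ(-0.416) ≈ 0.339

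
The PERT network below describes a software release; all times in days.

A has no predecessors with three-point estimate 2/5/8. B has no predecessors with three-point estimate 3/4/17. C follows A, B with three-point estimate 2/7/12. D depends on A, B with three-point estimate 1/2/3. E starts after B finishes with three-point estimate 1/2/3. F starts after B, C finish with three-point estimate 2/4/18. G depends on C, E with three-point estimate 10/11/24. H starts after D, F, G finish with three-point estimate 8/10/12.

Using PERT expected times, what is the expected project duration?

36 days

te_A = (2 + 4·5 + 8)/6 = 30/6 = 5
te_B = (3 + 4·4 + 17)/6 = 36/6 = 6
te_C = (2 + 4·7 + 12)/6 = 42/6 = 7
te_D = (1 + 4·2 + 3)/6 = 12/6 = 2
te_E = (1 + 4·2 + 3)/6 = 12/6 = 2
te_F = (2 + 4·4 + 18)/6 = 36/6 = 6
te_G = (10 + 4·11 + 24)/6 = 78/6 = 13
te_H = (8 + 4·10 + 12)/6 = 60/6 = 10

Forward pass:
ES_A = 0; EF_A = 5
ES_B = 0; EF_B = 6
ES_C = max(EF_A=5, EF_B=6) = 6; EF_C = 6+7 = 13
ES_D = max(EF_A=5, EF_B=6) = 6; EF_D = 6+2 = 8
ES_E = 6; EF_E = 6+2 = 8
ES_F = max(EF_B=6, EF_C=13) = 13; EF_F = 13+6 = 19
ES_G = max(EF_C=13, EF_E=8) = 13; EF_G = 13+13 = 26
ES_H = max(EF_D=8, EF_F=19, EF_G=26) = 26; EF_H = 26+10 = 36
Expected project duration μ = 36 days. Critical path: B → C → G → H.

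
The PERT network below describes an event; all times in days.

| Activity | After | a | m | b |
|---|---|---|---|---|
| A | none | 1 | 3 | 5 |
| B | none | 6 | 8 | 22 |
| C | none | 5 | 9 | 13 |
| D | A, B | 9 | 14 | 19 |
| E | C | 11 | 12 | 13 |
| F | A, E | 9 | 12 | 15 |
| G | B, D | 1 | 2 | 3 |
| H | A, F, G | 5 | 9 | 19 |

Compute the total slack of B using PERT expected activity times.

7 days

te_A = (1 + 4·3 + 5)/6 = 18/6 = 3
te_B = (6 + 4·8 + 22)/6 = 60/6 = 10
te_C = (5 + 4·9 + 13)/6 = 54/6 = 9
te_D = (9 + 4·14 + 19)/6 = 84/6 = 14
te_E = (11 + 4·12 + 13)/6 = 72/6 = 12
te_F = (9 + 4·12 + 15)/6 = 72/6 = 12
te_G = (1 + 4·2 + 3)/6 = 12/6 = 2
te_H = (5 + 4·9 + 19)/6 = 60/6 = 10

Forward pass:
ES_A = 0; EF_A = 3
ES_B = 0; EF_B = 10
ES_C = 0; EF_C = 9
ES_D = max(EF_A=3, EF_B=10) = 10; EF_D = 10+14 = 24
ES_E = 9; EF_E = 9+12 = 21
ES_F = max(EF_A=3, EF_E=21) = 21; EF_F = 21+12 = 33
ES_G = max(EF_B=10, EF_D=24) = 24; EF_G = 24+2 = 26
ES_H = max(EF_A=3, EF_F=33, EF_G=26) = 33; EF_H = 33+10 = 43
Expected project duration μ = 43 days. Critical path: C → E → F → H.

Backward pass:
LF_H = 43; LS_H = 43−10 = 33
LF_G = LS_H = 33; LS_G = 33−2 = 31
LF_F = LS_H = 33; LS_F = 33−12 = 21
LF_E = LS_F = 21; LS_E = 21−12 = 9
LF_D = LS_G = 31; LS_D = 31−14 = 17
LF_C = LS_E = 9; LS_C = 9−9 = 0
LF_B = min(LS_D=17, LS_G=31) = 17; LS_B = 17−10 = 7
LF_A = min(LS_D=17, LS_F=21, LS_H=33) = 17; LS_A = 17−3 = 14
Slack_B = LS_B − ES_B = 7 − 0 = 7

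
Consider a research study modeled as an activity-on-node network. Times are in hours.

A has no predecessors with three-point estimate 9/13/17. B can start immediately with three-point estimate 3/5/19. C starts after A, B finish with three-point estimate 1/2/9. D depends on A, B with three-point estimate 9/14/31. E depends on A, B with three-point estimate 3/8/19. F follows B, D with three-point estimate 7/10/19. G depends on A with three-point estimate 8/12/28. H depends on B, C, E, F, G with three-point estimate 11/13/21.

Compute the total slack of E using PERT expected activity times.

18 hours

te_A = (9 + 4·13 + 17)/6 = 78/6 = 13
te_B = (3 + 4·5 + 19)/6 = 42/6 = 7
te_C = (1 + 4·2 + 9)/6 = 18/6 = 3
te_D = (9 + 4·14 + 31)/6 = 96/6 = 16
te_E = (3 + 4·8 + 19)/6 = 54/6 = 9
te_F = (7 + 4·10 + 19)/6 = 66/6 = 11
te_G = (8 + 4·12 + 28)/6 = 84/6 = 14
te_H = (11 + 4·13 + 21)/6 = 84/6 = 14

Forward pass:
ES_A = 0; EF_A = 13
ES_B = 0; EF_B = 7
ES_C = max(EF_A=13, EF_B=7) = 13; EF_C = 13+3 = 16
ES_D = max(EF_A=13, EF_B=7) = 13; EF_D = 13+16 = 29
ES_E = max(EF_A=13, EF_B=7) = 13; EF_E = 13+9 = 22
ES_F = max(EF_B=7, EF_D=29) = 29; EF_F = 29+11 = 40
ES_G = 13; EF_G = 13+14 = 27
ES_H = max(EF_B=7, EF_C=16, EF_E=22, EF_F=40, EF_G=27) = 40; EF_H = 40+14 = 54
Expected project duration μ = 54 hours. Critical path: A → D → F → H.

Backward pass:
LF_H = 54; LS_H = 54−14 = 40
LF_G = LS_H = 40; LS_G = 40−14 = 26
LF_F = LS_H = 40; LS_F = 40−11 = 29
LF_E = LS_H = 40; LS_E = 40−9 = 31
LF_D = LS_F = 29; LS_D = 29−16 = 13
LF_C = LS_H = 40; LS_C = 40−3 = 37
LF_B = min(LS_C=37, LS_D=13, LS_E=31, LS_F=29, LS_H=40) = 13; LS_B = 13−7 = 6
LF_A = min(LS_C=37, LS_D=13, LS_E=31, LS_G=26) = 13; LS_A = 13−13 = 0
Slack_E = LS_E − ES_E = 31 − 13 = 18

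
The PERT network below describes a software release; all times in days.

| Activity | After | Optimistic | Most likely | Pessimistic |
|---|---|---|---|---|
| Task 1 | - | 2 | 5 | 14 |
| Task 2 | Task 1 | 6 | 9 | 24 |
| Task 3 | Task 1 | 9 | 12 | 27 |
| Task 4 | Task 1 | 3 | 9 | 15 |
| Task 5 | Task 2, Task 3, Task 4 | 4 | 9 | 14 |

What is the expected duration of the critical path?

29 days

te_Task 1 = (2 + 4·5 + 14)/6 = 36/6 = 6
te_Task 2 = (6 + 4·9 + 24)/6 = 66/6 = 11
te_Task 3 = (9 + 4·12 + 27)/6 = 84/6 = 14
te_Task 4 = (3 + 4·9 + 15)/6 = 54/6 = 9
te_Task 5 = (4 + 4·9 + 14)/6 = 54/6 = 9

Forward pass:
ES_Task 1 = 0; EF_Task 1 = 6
ES_Task 2 = 6; EF_Task 2 = 6+11 = 17
ES_Task 3 = 6; EF_Task 3 = 6+14 = 20
ES_Task 4 = 6; EF_Task 4 = 6+9 = 15
ES_Task 5 = max(EF_Task 2=17, EF_Task 3=20, EF_Task 4=15) = 20; EF_Task 5 = 20+9 = 29
Expected project duration μ = 29 days. Critical path: Task 1 → Task 3 → Task 5.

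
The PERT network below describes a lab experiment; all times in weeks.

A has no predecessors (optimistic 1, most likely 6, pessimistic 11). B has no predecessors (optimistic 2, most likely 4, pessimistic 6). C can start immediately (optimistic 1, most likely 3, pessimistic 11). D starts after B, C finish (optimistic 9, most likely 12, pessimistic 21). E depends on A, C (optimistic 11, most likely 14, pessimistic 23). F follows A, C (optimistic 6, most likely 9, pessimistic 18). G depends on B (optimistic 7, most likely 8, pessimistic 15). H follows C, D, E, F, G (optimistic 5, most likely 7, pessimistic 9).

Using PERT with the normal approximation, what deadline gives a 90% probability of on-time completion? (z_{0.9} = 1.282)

31.4 weeks

te_A = (1 + 4·6 + 11)/6 = 36/6 = 6; σ²_A = ((11−1)/6)² = 2.778
te_B = (2 + 4·4 + 6)/6 = 24/6 = 4; σ²_B = ((6−2)/6)² = 0.444
te_C = (1 + 4·3 + 11)/6 = 24/6 = 4; σ²_C = ((11−1)/6)² = 2.778
te_D = (9 + 4·12 + 21)/6 = 78/6 = 13; σ²_D = ((21−9)/6)² = 4.000
te_E = (11 + 4·14 + 23)/6 = 90/6 = 15; σ²_E = ((23−11)/6)² = 4.000
te_F = (6 + 4·9 + 18)/6 = 60/6 = 10; σ²_F = ((18−6)/6)² = 4.000
te_G = (7 + 4·8 + 15)/6 = 54/6 = 9; σ²_G = ((15−7)/6)² = 1.778
te_H = (5 + 4·7 + 9)/6 = 42/6 = 7; σ²_H = ((9−5)/6)² = 0.444

Forward pass:
ES_A = 0; EF_A = 6
ES_B = 0; EF_B = 4
ES_C = 0; EF_C = 4
ES_D = max(EF_B=4, EF_C=4) = 4; EF_D = 4+13 = 17
ES_E = max(EF_A=6, EF_C=4) = 6; EF_E = 6+15 = 21
ES_F = max(EF_A=6, EF_C=4) = 6; EF_F = 6+10 = 16
ES_G = 4; EF_G = 4+9 = 13
ES_H = max(EF_C=4, EF_D=17, EF_E=21, EF_F=16, EF_G=13) = 21; EF_H = 21+7 = 28
Expected project duration μ = 28 weeks. Critical path: A → E → H.

Variance along critical path = 2.778 + 4.000 + 0.444 = 7.222; σ = 2.687 weeks.
D = μ + z·σ = 28 + 1.282·2.687 = 31.4 weeks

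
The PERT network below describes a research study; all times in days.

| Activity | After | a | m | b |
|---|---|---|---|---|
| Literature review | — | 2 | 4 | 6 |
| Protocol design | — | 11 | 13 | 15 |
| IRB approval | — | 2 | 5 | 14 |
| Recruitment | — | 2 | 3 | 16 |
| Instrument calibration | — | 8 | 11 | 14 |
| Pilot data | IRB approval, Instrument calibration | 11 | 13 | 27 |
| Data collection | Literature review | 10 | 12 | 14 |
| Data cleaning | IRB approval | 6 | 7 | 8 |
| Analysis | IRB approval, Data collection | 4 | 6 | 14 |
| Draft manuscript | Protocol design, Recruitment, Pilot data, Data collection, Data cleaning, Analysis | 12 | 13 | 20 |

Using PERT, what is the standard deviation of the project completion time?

3.14 days

te_Literature review = (2 + 4·4 + 6)/6 = 24/6 = 4; σ²_Literature review = ((6−2)/6)² = 0.444
te_Protocol design = (11 + 4·13 + 15)/6 = 78/6 = 13; σ²_Protocol design = ((15−11)/6)² = 0.444
te_IRB approval = (2 + 4·5 + 14)/6 = 36/6 = 6; σ²_IRB approval = ((14−2)/6)² = 4.000
te_Recruitment = (2 + 4·3 + 16)/6 = 30/6 = 5; σ²_Recruitment = ((16−2)/6)² = 5.444
te_Instrument calibration = (8 + 4·11 + 14)/6 = 66/6 = 11; σ²_Instrument calibration = ((14−8)/6)² = 1.000
te_Pilot data = (11 + 4·13 + 27)/6 = 90/6 = 15; σ²_Pilot data = ((27−11)/6)² = 7.111
te_Data collection = (10 + 4·12 + 14)/6 = 72/6 = 12; σ²_Data collection = ((14−10)/6)² = 0.444
te_Data cleaning = (6 + 4·7 + 8)/6 = 42/6 = 7; σ²_Data cleaning = ((8−6)/6)² = 0.111
te_Analysis = (4 + 4·6 + 14)/6 = 42/6 = 7; σ²_Analysis = ((14−4)/6)² = 2.778
te_Draft manuscript = (12 + 4·13 + 20)/6 = 84/6 = 14; σ²_Draft manuscript = ((20−12)/6)² = 1.778

Forward pass:
ES_Literature review = 0; EF_Literature review = 4
ES_Protocol design = 0; EF_Protocol design = 13
ES_IRB approval = 0; EF_IRB approval = 6
ES_Recruitment = 0; EF_Recruitment = 5
ES_Instrument calibration = 0; EF_Instrument calibration = 11
ES_Pilot data = max(EF_IRB approval=6, EF_Instrument calibration=11) = 11; EF_Pilot data = 11+15 = 26
ES_Data collection = 4; EF_Data collection = 4+12 = 16
ES_Data cleaning = 6; EF_Data cleaning = 6+7 = 13
ES_Analysis = max(EF_IRB approval=6, EF_Data collection=16) = 16; EF_Analysis = 16+7 = 23
ES_Draft manuscript = max(EF_Protocol design=13, EF_Recruitment=5, EF_Pilot data=26, EF_Data collection=16, EF_Data cleaning=13, EF_Analysis=23) = 26; EF_Draft manuscript = 26+14 = 40
Expected project duration μ = 40 days. Critical path: Instrument calibration → Pilot data → Draft manuscript.

Variance along critical path = 1.000 + 7.111 + 1.778 = 9.889
σ = √9.889 = 3.145 days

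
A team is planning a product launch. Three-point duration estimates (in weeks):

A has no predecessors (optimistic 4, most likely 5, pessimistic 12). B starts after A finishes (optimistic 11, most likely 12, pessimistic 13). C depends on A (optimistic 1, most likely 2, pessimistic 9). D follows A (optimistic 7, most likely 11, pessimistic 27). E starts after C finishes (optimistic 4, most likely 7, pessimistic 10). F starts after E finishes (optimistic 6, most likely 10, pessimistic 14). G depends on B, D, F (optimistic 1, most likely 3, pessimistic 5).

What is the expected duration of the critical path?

te_A = (4 + 4·5 + 12)/6 = 36/6 = 6
te_B = (11 + 4·12 + 13)/6 = 72/6 = 12
te_C = (1 + 4·2 + 9)/6 = 18/6 = 3
te_D = (7 + 4·11 + 27)/6 = 78/6 = 13
te_E = (4 + 4·7 + 10)/6 = 42/6 = 7
te_F = (6 + 4·10 + 14)/6 = 60/6 = 10
te_G = (1 + 4·3 + 5)/6 = 18/6 = 3

Forward pass:
ES_A = 0; EF_A = 6
ES_B = 6; EF_B = 6+12 = 18
ES_C = 6; EF_C = 6+3 = 9
ES_D = 6; EF_D = 6+13 = 19
ES_E = 9; EF_E = 9+7 = 16
ES_F = 16; EF_F = 16+10 = 26
ES_G = max(EF_B=18, EF_D=19, EF_F=26) = 26; EF_G = 26+3 = 29
Expected project duration μ = 29 weeks. Critical path: A → C → E → F → G.

29 weeks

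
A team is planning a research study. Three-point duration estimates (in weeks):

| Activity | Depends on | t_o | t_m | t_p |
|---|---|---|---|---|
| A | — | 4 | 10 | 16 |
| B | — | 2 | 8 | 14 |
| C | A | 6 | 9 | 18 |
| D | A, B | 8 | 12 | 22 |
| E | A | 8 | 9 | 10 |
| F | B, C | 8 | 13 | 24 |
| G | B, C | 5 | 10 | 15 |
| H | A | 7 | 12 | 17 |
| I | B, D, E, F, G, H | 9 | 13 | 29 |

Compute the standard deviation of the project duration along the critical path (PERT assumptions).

5.12 weeks

te_A = (4 + 4·10 + 16)/6 = 60/6 = 10; σ²_A = ((16−4)/6)² = 4.000
te_B = (2 + 4·8 + 14)/6 = 48/6 = 8; σ²_B = ((14−2)/6)² = 4.000
te_C = (6 + 4·9 + 18)/6 = 60/6 = 10; σ²_C = ((18−6)/6)² = 4.000
te_D = (8 + 4·12 + 22)/6 = 78/6 = 13; σ²_D = ((22−8)/6)² = 5.444
te_E = (8 + 4·9 + 10)/6 = 54/6 = 9; σ²_E = ((10−8)/6)² = 0.111
te_F = (8 + 4·13 + 24)/6 = 84/6 = 14; σ²_F = ((24−8)/6)² = 7.111
te_G = (5 + 4·10 + 15)/6 = 60/6 = 10; σ²_G = ((15−5)/6)² = 2.778
te_H = (7 + 4·12 + 17)/6 = 72/6 = 12; σ²_H = ((17−7)/6)² = 2.778
te_I = (9 + 4·13 + 29)/6 = 90/6 = 15; σ²_I = ((29−9)/6)² = 11.111

Forward pass:
ES_A = 0; EF_A = 10
ES_B = 0; EF_B = 8
ES_C = 10; EF_C = 10+10 = 20
ES_D = max(EF_A=10, EF_B=8) = 10; EF_D = 10+13 = 23
ES_E = 10; EF_E = 10+9 = 19
ES_F = max(EF_B=8, EF_C=20) = 20; EF_F = 20+14 = 34
ES_G = max(EF_B=8, EF_C=20) = 20; EF_G = 20+10 = 30
ES_H = 10; EF_H = 10+12 = 22
ES_I = max(EF_B=8, EF_D=23, EF_E=19, EF_F=34, EF_G=30, EF_H=22) = 34; EF_I = 34+15 = 49
Expected project duration μ = 49 weeks. Critical path: A → C → F → I.

Variance along critical path = 4.000 + 4.000 + 7.111 + 11.111 = 26.222
σ = √26.222 = 5.121 weeks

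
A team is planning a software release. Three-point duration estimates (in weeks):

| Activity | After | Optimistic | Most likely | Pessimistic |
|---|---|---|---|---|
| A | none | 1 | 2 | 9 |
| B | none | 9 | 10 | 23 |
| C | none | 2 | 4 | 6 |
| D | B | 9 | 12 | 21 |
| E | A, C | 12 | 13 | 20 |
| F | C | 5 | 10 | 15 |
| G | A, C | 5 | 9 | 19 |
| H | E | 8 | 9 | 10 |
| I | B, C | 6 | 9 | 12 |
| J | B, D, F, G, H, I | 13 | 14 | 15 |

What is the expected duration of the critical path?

te_A = (1 + 4·2 + 9)/6 = 18/6 = 3
te_B = (9 + 4·10 + 23)/6 = 72/6 = 12
te_C = (2 + 4·4 + 6)/6 = 24/6 = 4
te_D = (9 + 4·12 + 21)/6 = 78/6 = 13
te_E = (12 + 4·13 + 20)/6 = 84/6 = 14
te_F = (5 + 4·10 + 15)/6 = 60/6 = 10
te_G = (5 + 4·9 + 19)/6 = 60/6 = 10
te_H = (8 + 4·9 + 10)/6 = 54/6 = 9
te_I = (6 + 4·9 + 12)/6 = 54/6 = 9
te_J = (13 + 4·14 + 15)/6 = 84/6 = 14

Forward pass:
ES_A = 0; EF_A = 3
ES_B = 0; EF_B = 12
ES_C = 0; EF_C = 4
ES_D = 12; EF_D = 12+13 = 25
ES_E = max(EF_A=3, EF_C=4) = 4; EF_E = 4+14 = 18
ES_F = 4; EF_F = 4+10 = 14
ES_G = max(EF_A=3, EF_C=4) = 4; EF_G = 4+10 = 14
ES_H = 18; EF_H = 18+9 = 27
ES_I = max(EF_B=12, EF_C=4) = 12; EF_I = 12+9 = 21
ES_J = max(EF_B=12, EF_D=25, EF_F=14, EF_G=14, EF_H=27, EF_I=21) = 27; EF_J = 27+14 = 41
Expected project duration μ = 41 weeks. Critical path: C → E → H → J.

41 weeks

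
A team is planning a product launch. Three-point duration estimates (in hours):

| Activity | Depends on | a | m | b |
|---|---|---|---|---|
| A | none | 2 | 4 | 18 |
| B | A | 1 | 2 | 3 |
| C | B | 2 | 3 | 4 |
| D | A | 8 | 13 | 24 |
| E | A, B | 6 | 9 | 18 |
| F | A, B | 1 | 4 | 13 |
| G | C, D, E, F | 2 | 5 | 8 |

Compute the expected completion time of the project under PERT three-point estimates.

te_A = (2 + 4·4 + 18)/6 = 36/6 = 6
te_B = (1 + 4·2 + 3)/6 = 12/6 = 2
te_C = (2 + 4·3 + 4)/6 = 18/6 = 3
te_D = (8 + 4·13 + 24)/6 = 84/6 = 14
te_E = (6 + 4·9 + 18)/6 = 60/6 = 10
te_F = (1 + 4·4 + 13)/6 = 30/6 = 5
te_G = (2 + 4·5 + 8)/6 = 30/6 = 5

Forward pass:
ES_A = 0; EF_A = 6
ES_B = 6; EF_B = 6+2 = 8
ES_C = 8; EF_C = 8+3 = 11
ES_D = 6; EF_D = 6+14 = 20
ES_E = max(EF_A=6, EF_B=8) = 8; EF_E = 8+10 = 18
ES_F = max(EF_A=6, EF_B=8) = 8; EF_F = 8+5 = 13
ES_G = max(EF_C=11, EF_D=20, EF_E=18, EF_F=13) = 20; EF_G = 20+5 = 25
Expected project duration μ = 25 hours. Critical path: A → D → G.

25 hours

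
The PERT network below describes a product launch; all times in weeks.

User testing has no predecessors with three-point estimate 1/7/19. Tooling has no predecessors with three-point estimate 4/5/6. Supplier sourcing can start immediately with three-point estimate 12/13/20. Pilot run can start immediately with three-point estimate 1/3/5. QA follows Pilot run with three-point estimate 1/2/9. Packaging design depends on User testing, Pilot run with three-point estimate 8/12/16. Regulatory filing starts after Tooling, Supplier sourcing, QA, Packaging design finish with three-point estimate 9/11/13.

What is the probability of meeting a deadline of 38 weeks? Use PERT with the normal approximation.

0.982

te_User testing = (1 + 4·7 + 19)/6 = 48/6 = 8; σ²_User testing = ((19−1)/6)² = 9.000
te_Tooling = (4 + 4·5 + 6)/6 = 30/6 = 5; σ²_Tooling = ((6−4)/6)² = 0.111
te_Supplier sourcing = (12 + 4·13 + 20)/6 = 84/6 = 14; σ²_Supplier sourcing = ((20−12)/6)² = 1.778
te_Pilot run = (1 + 4·3 + 5)/6 = 18/6 = 3; σ²_Pilot run = ((5−1)/6)² = 0.444
te_QA = (1 + 4·2 + 9)/6 = 18/6 = 3; σ²_QA = ((9−1)/6)² = 1.778
te_Packaging design = (8 + 4·12 + 16)/6 = 72/6 = 12; σ²_Packaging design = ((16−8)/6)² = 1.778
te_Regulatory filing = (9 + 4·11 + 13)/6 = 66/6 = 11; σ²_Regulatory filing = ((13−9)/6)² = 0.444

Forward pass:
ES_User testing = 0; EF_User testing = 8
ES_Tooling = 0; EF_Tooling = 5
ES_Supplier sourcing = 0; EF_Supplier sourcing = 14
ES_Pilot run = 0; EF_Pilot run = 3
ES_QA = 3; EF_QA = 3+3 = 6
ES_Packaging design = max(EF_User testing=8, EF_Pilot run=3) = 8; EF_Packaging design = 8+12 = 20
ES_Regulatory filing = max(EF_Tooling=5, EF_Supplier sourcing=14, EF_QA=6, EF_Packaging design=20) = 20; EF_Regulatory filing = 20+11 = 31
Expected project duration μ = 31 weeks. Critical path: User testing → Packaging design → Regulatory filing.

Variance along critical path = 9.000 + 1.778 + 0.444 = 11.222; σ = √11.222 = 3.350 weeks.
Z = (38 − 31) / 3.350 = 2.090
P(T ≤ 38) = Φ(2.090) ≈ 0.982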